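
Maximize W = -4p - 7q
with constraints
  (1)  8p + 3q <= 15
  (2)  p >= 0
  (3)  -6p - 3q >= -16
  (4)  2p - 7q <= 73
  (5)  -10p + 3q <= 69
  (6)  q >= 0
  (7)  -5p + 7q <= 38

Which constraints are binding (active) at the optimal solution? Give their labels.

(2) and (6)

Feasible corners and W = -4p - 7q:
  (0, 5) → W = -35
  (15/8, 0) → W = -15/2
  (0, 0) → W = 0

The maximum is at (0, 0). Substituting into each constraint, equality holds for (2) and (6); the remaining constraints have slack.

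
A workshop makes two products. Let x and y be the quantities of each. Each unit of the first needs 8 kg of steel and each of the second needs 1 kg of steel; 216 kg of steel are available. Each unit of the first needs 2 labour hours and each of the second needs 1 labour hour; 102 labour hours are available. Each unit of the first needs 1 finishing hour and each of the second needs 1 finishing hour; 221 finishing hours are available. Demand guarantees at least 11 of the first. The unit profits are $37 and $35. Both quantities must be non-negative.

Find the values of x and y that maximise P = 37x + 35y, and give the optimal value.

x = 11, y = 80, maximum P = 3207

Feasible corners and P = 37x + 35y:
  (27, 0) → P = 999
  (11, 0) → P = 407
  (19, 64) → P = 2943
  (11, 80) → P = 3207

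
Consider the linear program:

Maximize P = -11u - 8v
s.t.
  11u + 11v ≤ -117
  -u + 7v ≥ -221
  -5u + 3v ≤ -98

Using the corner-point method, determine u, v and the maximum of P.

Corner points and P = -11u - 8v:
  (403/22, -637/22) → P = 663/22
  (727/88, -1663/88) → P = 5307/88
  (23/32, -1007/32) → P = 7803/32

The binding constraints are -u + 7v = -221 and -5u + 3v = -98.
Solving simultaneously gives u = 23/32, v = -1007/32.

u = 23/32, v = -1007/32, maximum P = 7803/32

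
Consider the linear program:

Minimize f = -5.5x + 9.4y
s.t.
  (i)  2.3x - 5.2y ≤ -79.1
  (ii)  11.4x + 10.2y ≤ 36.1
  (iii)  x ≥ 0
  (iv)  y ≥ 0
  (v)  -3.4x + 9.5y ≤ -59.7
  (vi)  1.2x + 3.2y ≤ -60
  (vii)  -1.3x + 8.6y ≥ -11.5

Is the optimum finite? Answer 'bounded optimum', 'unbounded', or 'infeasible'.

The boundaries 1.2x + 3.2y = -60 and -1.3x + 8.6y = -11.5 meet at (-5990/181, -2295/362), but that point violates 2.3x - 5.2y ≤ -79.1. Every candidate vertex is excluded by some other constraint, so the feasible region is empty.

infeasible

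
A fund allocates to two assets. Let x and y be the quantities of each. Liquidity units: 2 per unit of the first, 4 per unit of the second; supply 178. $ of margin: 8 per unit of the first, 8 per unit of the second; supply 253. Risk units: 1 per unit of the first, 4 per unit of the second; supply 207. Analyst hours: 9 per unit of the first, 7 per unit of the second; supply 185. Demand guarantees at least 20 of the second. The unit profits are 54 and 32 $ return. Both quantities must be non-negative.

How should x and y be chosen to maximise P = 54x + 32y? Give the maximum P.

Corner points and P = 54x + 32y:
  (0, 185/7) → P = 5920/7
  (0, 20) → P = 640
  (5, 20) → P = 910

At the optimal vertex, 9x + 7y = 185 and y = 20.
Solving simultaneously gives x = 5, y = 20.

x = 5, y = 20, maximum P = 910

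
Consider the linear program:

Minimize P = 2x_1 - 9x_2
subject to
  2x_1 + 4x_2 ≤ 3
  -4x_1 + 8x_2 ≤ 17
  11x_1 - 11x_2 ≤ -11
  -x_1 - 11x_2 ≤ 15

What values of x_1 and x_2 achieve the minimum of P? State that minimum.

x_1 = -11/8, x_2 = 23/16, minimum P = -251/16

Feasible corners and P = 2x_1 - 9x_2:
  (-11/8, 23/16) → P = -251/16
  (-1/6, 5/6) → P = -47/6
  (-307/52, -43/52) → P = -227/52
  (-13/6, -7/6) → P = 37/6

At the optimal vertex, 2x_1 + 4x_2 = 3 and -4x_1 + 8x_2 = 17.
Solving simultaneously gives x_1 = -11/8, x_2 = 23/16.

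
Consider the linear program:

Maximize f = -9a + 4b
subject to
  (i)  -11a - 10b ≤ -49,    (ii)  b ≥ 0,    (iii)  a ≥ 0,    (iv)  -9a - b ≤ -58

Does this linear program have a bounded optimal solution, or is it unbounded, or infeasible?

From the feasible point (58/9, 0), moving in the direction (0, 1) keeps every constraint satisfied while f increases without bound.

unbounded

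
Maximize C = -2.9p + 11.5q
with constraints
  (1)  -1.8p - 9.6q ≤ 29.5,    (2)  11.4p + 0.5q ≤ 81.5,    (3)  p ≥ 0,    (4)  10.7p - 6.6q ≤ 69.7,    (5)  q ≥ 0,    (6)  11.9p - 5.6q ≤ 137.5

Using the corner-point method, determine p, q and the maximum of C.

p = 0, q = 163, maximum C = 1874.5

Vertices and C = -2.9p + 11.5q:
  (0, 163) → C = 3749/2
  (57275/8059, 7747/8059) → C = -77007/8059
  (0, 0) → C = 0
  (697/107, 0) → C = -20213/1070

The optimum lies where 11.4p + 0.5q = 81.5 and p = 0.
Solving simultaneously gives p = 0, q = 163.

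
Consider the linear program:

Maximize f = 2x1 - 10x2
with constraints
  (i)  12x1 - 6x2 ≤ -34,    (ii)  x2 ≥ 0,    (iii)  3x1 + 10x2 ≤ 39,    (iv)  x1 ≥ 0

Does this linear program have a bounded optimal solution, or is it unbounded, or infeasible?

The boundaries 12x1 - 6x2 = -34 and x2 = 0 meet at (-17/6, 0), but that point violates x1 ≥ 0. Every candidate vertex is excluded by some other constraint, so the feasible region is empty.

infeasible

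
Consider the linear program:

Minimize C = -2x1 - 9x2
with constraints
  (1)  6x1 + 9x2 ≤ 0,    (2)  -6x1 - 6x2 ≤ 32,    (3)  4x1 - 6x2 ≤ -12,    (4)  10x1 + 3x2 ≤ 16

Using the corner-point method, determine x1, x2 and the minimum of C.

Extreme points and C = -2x1 - 9x2:
  (-16, 32/3) → C = -64
  (-3/2, 1) → C = -6
  (-22/5, -14/15) → C = 86/5

x1 = -16, x2 = 32/3, minimum C = -64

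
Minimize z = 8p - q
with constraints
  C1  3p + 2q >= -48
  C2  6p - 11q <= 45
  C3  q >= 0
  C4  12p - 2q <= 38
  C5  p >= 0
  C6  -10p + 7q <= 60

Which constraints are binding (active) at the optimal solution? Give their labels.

C5 and C6

Extreme points and z = 8p - q:
  (19/6, 0) → z = 76/3
  (0, 0) → z = 0
  (193/32, 275/16) → z = 497/16
  (0, 60/7) → z = -60/7

The minimum is at (0, 60/7). Substituting into each constraint, equality holds for C5 and C6; the remaining constraints have slack.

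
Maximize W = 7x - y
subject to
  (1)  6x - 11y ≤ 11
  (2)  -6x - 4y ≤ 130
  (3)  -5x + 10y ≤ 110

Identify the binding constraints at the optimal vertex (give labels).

(1) and (3)

Feasible corners and W = 7x - y:
  (-77/5, -47/5) → W = -492/5
  (264, 143) → W = 1705
  (-87/4, 1/8) → W = -1219/8

The maximum is at (264, 143). Substituting into each constraint, equality holds for (1) and (3); the remaining constraints have slack.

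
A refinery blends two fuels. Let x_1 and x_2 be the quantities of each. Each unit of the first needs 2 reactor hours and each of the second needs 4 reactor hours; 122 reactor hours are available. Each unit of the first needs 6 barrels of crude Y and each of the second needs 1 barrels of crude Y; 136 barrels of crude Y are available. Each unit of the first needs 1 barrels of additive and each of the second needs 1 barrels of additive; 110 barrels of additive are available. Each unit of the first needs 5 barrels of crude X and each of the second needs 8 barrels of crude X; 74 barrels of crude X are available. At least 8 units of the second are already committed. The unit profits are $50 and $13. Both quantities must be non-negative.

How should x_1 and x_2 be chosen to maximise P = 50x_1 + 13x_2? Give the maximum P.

x_1 = 2, x_2 = 8, maximum P = 204

Feasible corners and P = 50x_1 + 13x_2:
  (0, 37/4) → P = 481/4
  (0, 8) → P = 104
  (2, 8) → P = 204

At the optimal vertex, 5x_1 + 8x_2 = 74 and x_2 = 8.
Solving simultaneously gives x_1 = 2, x_2 = 8.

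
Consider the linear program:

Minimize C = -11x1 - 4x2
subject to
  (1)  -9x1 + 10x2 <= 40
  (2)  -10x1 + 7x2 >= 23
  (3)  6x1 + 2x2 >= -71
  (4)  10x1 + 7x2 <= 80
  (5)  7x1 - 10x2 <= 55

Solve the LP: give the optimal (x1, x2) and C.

x1 = 50/37, x2 = 193/37, minimum C = -1322/37

Extreme points and C = -11x1 - 4x2:
  (50/37, 193/37) → C = -1322/37
  (-395/39, -133/26) → C = 5143/39
  (-543/62, -286/31) → C = 8261/62

The binding constraints are -9x1 + 10x2 = 40 and -10x1 + 7x2 = 23.
Solving simultaneously gives x1 = 50/37, x2 = 193/37.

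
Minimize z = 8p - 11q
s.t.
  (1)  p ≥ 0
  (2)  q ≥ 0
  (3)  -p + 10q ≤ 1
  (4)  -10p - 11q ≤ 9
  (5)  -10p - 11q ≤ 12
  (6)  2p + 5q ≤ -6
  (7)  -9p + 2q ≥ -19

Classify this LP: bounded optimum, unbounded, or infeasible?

The boundaries p = 0 and q = 0 meet at (0, 0), but that point violates 2p + 5q ≤ -6. Every candidate vertex is excluded by some other constraint, so the feasible region is empty.

infeasible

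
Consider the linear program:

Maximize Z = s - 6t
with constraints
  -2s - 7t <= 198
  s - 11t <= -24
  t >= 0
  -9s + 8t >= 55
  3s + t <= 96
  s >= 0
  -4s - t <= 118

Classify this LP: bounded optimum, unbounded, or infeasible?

bounded optimum

Vertices and Z = s - 6t:
  (713/33, 343/11) → Z = -5461/33
  (0, 55/8) → Z = -165/4
  (0, 96) → Z = -576
The feasible region has finitely many vertices and no improving ray; the maximum is -165/4 at (0, 55/8).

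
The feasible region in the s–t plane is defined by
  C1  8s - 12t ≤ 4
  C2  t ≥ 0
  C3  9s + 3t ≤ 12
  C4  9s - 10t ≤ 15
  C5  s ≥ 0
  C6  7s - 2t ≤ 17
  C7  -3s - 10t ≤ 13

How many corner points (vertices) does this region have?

4

Pairwise boundary intersections that survive every other constraint:
  (1/2, 0)
  (13/11, 5/11)
  (0, 0)
  (0, 4)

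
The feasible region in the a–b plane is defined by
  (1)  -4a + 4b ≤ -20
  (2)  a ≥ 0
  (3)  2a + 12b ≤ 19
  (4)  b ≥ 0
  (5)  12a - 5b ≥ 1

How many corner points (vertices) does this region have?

Of the 10 pairwise boundary intersections, those satisfying every inequality are:
  (79/14, 9/14)
  (5, 0)
  (19/2, 0)

3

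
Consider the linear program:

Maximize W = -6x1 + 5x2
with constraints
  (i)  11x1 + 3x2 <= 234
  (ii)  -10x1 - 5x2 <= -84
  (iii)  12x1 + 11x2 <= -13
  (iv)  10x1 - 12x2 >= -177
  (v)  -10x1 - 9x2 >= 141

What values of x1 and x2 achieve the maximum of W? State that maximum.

x1 = 1461/40, x2 = -225/4, maximum W = -2502/5

Corner points and W = -6x1 + 5x2:
  (918/25, -1416/25) → W = -12588/25
  (843/23, -1297/23) → W = -11543/23
  (1461/40, -225/4) → W = -2502/5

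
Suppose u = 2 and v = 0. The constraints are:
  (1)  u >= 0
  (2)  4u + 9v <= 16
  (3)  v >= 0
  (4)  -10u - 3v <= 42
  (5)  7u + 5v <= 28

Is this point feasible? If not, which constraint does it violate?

feasible

(1): 2 ≥ 0 ✓
(2): 8 ≤ 16 ✓
(3): 0 ≥ 0 ✓
(4): -20 ≤ 42 ✓
(5): 14 ≤ 28 ✓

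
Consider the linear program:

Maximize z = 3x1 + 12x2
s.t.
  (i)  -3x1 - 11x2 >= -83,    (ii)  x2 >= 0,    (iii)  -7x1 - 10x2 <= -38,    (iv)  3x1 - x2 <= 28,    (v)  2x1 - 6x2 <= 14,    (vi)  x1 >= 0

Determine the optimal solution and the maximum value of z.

x1 = 0, x2 = 83/11, maximum z = 996/11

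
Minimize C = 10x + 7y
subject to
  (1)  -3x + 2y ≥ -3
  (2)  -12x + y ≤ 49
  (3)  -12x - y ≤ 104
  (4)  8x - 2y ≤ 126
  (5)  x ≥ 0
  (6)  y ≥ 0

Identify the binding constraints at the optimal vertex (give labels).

Feasible corners and C = 10x + 7y:
  (123/5, 177/5) → C = 2469/5
  (1, 0) → C = 10
  (0, 49) → C = 343
  (0, 0) → C = 0
The feasible region is unbounded (it extends along (1, 12), (1, 4)), but C strictly increases along every unbounded feasible direction, so there is no improving ray and the minimum is attained at a vertex.

The minimum is at (0, 0). Substituting into each constraint, equality holds for (5) and (6); the remaining constraints have slack.

(5) and (6)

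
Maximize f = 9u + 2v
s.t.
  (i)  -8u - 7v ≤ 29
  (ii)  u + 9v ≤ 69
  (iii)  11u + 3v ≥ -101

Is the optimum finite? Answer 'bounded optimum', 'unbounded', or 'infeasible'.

unbounded

From the feasible point (-744/65, 581/65), moving in the direction (9, -1) keeps every constraint satisfied while f increases without bound.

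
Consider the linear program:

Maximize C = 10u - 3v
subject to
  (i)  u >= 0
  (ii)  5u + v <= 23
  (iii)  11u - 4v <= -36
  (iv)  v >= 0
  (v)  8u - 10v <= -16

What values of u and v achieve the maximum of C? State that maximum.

u = 56/31, v = 433/31, maximum C = -739/31

Feasible corners and C = 10u - 3v:
  (0, 23) → C = -69
  (0, 9) → C = -27
  (56/31, 433/31) → C = -739/31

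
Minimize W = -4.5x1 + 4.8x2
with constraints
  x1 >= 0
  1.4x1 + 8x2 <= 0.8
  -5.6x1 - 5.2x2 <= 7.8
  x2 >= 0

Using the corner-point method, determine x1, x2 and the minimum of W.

x1 = 4/7, x2 = 0, minimum W = -18/7

Vertices and W = -4.5x1 + 4.8x2:
  (0, 1/10) → W = 12/25
  (0, 0) → W = 0
  (4/7, 0) → W = -18/7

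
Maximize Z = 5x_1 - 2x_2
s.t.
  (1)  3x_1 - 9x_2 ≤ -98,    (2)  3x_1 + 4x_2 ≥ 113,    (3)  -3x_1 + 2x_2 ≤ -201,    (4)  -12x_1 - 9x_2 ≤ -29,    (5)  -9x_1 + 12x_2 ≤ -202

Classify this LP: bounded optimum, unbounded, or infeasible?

unbounded

From the feasible point (2005/21, 299/7), moving in the direction (9, 3) keeps every constraint satisfied while Z increases without bound.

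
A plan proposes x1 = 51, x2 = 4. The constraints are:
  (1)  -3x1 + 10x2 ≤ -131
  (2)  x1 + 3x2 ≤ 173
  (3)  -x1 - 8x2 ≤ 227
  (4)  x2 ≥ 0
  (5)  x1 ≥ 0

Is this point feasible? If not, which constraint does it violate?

Constraint (1): -3x1 + 10x2 = -113, which is not ≤ -131. All other constraints are satisfied.

not feasible — violates (1)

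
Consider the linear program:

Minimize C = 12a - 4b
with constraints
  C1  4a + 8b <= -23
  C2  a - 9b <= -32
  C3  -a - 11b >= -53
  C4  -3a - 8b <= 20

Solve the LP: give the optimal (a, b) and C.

Vertices and C = 12a - 4b:
  (-463/44, 105/44) → C = -1494/11
  (-677/36, 235/36) → C = -2266/9
  (-436/35, 76/35) → C = -5536/35
  (-644/25, 179/25) → C = -8444/25

a = -644/25, b = 179/25, minimum C = -8444/25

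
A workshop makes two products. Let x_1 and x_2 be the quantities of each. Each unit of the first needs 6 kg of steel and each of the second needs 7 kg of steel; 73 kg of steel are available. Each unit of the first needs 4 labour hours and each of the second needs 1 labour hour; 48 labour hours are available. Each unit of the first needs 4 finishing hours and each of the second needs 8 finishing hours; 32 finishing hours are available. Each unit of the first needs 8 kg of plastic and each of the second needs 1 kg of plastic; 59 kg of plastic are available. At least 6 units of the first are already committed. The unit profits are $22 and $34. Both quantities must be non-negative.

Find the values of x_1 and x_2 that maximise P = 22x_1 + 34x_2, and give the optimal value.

At the optimal vertex, 4x_1 + 8x_2 = 32 and 8x_1 + x_2 = 59.
Solving simultaneously gives x_1 = 22/3, x_2 = 1/3.

x_1 = 22/3, x_2 = 1/3, maximum P = 518/3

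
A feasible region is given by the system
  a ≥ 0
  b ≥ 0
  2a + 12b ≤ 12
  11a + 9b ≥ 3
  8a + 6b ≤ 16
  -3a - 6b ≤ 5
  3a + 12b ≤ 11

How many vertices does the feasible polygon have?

Pairwise boundary intersections that survive every other constraint:
  (0, 1/3)
  (0, 11/12)
  (3/11, 0)
  (2, 0)
  (21/13, 20/39)

5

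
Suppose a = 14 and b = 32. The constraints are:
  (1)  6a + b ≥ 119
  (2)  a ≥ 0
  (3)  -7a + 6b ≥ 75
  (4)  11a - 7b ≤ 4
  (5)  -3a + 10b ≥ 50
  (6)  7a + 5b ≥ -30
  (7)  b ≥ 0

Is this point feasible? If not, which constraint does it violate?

Constraint (1): 6a + b = 116, which is not ≥ 119. All other constraints are satisfied.

not feasible — violates (1)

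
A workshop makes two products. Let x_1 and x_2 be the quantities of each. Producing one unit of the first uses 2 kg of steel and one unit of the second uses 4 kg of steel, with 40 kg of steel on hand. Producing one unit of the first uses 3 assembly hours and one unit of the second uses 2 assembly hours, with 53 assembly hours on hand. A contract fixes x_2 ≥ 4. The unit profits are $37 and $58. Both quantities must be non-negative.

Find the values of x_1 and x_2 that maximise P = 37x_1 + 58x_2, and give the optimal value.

x_1 = 12, x_2 = 4, maximum P = 676

Vertices and P = 37x_1 + 58x_2:
  (0, 10) → P = 580
  (0, 4) → P = 232
  (12, 4) → P = 676

The optimum lies where 2x_1 + 4x_2 = 40 and x_2 = 4.
Solving simultaneously gives x_1 = 12, x_2 = 4.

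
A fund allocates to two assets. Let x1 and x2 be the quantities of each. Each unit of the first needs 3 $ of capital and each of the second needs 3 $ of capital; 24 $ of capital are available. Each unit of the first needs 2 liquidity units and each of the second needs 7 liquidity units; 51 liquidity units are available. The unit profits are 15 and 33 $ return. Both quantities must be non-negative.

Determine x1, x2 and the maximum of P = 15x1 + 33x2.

x1 = 1, x2 = 7, maximum P = 246

Extreme points and P = 15x1 + 33x2:
  (0, 0) → P = 0
  (0, 51/7) → P = 1683/7
  (8, 0) → P = 120
  (1, 7) → P = 246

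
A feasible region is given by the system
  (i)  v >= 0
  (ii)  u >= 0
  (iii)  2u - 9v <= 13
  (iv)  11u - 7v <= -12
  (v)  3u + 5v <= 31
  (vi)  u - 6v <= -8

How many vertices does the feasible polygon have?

Intersecting each pair of boundary lines and keeping only the points that satisfy every inequality leaves:
  (0, 12/7)
  (0, 31/5)
  (157/76, 377/76)

3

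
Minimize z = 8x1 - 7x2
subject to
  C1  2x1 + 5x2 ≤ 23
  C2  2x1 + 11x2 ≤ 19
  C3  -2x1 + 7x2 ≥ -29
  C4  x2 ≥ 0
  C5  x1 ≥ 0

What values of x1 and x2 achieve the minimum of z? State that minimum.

Vertices and z = 8x1 - 7x2:
  (19/2, 0) → z = 76
  (0, 19/11) → z = -133/11
  (0, 0) → z = 0

At the optimal vertex, 2x1 + 11x2 = 19 and x1 = 0.
Solving simultaneously gives x1 = 0, x2 = 19/11.

x1 = 0, x2 = 19/11, minimum z = -133/11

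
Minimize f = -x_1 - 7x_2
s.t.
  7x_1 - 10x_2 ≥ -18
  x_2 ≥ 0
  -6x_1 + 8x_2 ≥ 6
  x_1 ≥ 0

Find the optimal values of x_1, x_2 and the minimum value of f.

The binding constraints are 7x_1 - 10x_2 = -18 and -6x_1 + 8x_2 = 6.
Solving simultaneously gives x_1 = 21, x_2 = 33/2.

x_1 = 21, x_2 = 33/2, minimum f = -273/2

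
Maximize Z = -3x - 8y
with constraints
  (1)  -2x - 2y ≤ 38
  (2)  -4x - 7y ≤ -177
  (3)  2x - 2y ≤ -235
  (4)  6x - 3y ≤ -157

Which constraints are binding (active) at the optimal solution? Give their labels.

Feasible corners and Z = -3x - 8y:
  (-310/3, 253/3) → Z = -1094/3
  (-1291/22, 647/11) → Z = -589/2
  (391/6, 548/3) → Z = -9941/6
The feasible region is unbounded (it extends along (1, 2), (-1, 1)), but Z strictly decreases along every unbounded feasible direction, so there is no improving ray and the maximum is attained at a vertex.

The maximum is at (-1291/22, 647/11). Substituting into each constraint, equality holds for (2) and (3); the remaining constraints have slack.

(2) and (3)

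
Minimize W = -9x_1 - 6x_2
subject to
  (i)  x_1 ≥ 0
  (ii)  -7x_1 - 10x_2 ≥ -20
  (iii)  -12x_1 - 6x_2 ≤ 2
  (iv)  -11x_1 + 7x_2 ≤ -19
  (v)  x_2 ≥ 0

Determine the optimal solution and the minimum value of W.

Vertices and W = -9x_1 - 6x_2:
  (110/53, 29/53) → W = -1164/53
  (20/7, 0) → W = -180/7
  (19/11, 0) → W = -171/11

The binding constraints are -7x_1 - 10x_2 = -20 and x_2 = 0.
Solving simultaneously gives x_1 = 20/7, x_2 = 0.

x_1 = 20/7, x_2 = 0, minimum W = -180/7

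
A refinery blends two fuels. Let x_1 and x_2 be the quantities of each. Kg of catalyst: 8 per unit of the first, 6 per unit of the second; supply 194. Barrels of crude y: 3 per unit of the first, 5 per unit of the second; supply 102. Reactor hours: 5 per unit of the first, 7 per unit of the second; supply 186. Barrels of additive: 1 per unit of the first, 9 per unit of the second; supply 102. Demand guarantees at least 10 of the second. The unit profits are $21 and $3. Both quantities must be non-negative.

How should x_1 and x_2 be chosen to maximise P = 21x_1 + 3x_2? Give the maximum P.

Corner points and P = 21x_1 + 3x_2:
  (0, 34/3) → P = 34
  (0, 10) → P = 30
  (12, 10) → P = 282

The optimum lies where x_1 + 9x_2 = 102 and x_2 = 10.
Solving simultaneously gives x_1 = 12, x_2 = 10.

x_1 = 12, x_2 = 10, maximum P = 282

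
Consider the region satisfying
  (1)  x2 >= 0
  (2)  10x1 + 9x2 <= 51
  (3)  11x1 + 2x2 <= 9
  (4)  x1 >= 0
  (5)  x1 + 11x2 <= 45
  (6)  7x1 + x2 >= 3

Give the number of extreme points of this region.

5

Pairwise boundary intersections that survive every other constraint:
  (9/11, 0)
  (3/7, 0)
  (9/119, 486/119)
  (0, 45/11)
  (0, 3)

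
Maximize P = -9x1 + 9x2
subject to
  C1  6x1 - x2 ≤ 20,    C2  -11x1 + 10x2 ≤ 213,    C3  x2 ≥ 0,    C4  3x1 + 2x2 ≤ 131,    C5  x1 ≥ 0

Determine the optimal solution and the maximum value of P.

x1 = 59/7, x2 = 214/7, maximum P = 1395/7

Corner points and P = -9x1 + 9x2:
  (59/7, 214/7) → P = 1395/7
  (10/3, 0) → P = -30
  (0, 213/10) → P = 1917/10
  (0, 0) → P = 0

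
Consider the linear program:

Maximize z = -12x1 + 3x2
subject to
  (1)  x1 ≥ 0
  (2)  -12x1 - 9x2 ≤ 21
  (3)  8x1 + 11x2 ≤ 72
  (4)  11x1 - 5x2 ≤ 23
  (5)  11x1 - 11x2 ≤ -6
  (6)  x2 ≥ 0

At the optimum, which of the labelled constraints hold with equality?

(1) and (3)

Feasible corners and z = -12x1 + 3x2:
  (0, 72/11) → z = 216/11
  (0, 6/11) → z = 18/11
  (66/19, 840/209) → z = -6192/209

The maximum is at (0, 72/11). Substituting into each constraint, equality holds for (1) and (3); the remaining constraints have slack.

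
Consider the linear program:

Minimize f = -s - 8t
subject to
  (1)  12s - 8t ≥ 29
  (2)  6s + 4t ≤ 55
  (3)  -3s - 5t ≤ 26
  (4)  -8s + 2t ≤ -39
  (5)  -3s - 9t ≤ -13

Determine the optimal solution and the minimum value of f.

Vertices and f = -s - 8t:
  (133/22, 103/22) → f = -87/2
  (443/42, -29/14) → f = 253/42
  (29/6, -1/6) → f = -7/2

s = 133/22, t = 103/22, minimum f = -87/2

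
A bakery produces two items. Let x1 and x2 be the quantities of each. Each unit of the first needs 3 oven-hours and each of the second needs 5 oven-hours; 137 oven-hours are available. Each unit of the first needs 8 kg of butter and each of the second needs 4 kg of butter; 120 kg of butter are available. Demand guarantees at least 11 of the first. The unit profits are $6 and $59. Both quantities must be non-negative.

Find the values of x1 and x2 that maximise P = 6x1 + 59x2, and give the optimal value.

Feasible corners and P = 6x1 + 59x2:
  (15, 0) → P = 90
  (11, 0) → P = 66
  (11, 8) → P = 538

At the optimal vertex, 8x1 + 4x2 = 120 and x1 = 11.
Solving simultaneously gives x1 = 11, x2 = 8.

x1 = 11, x2 = 8, maximum P = 538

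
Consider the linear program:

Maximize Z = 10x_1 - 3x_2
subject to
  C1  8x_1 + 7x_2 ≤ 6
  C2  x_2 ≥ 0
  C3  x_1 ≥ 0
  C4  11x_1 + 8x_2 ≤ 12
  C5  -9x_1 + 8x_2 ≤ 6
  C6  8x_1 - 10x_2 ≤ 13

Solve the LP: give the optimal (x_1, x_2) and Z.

x_1 = 3/4, x_2 = 0, maximum Z = 15/2

Extreme points and Z = 10x_1 - 3x_2:
  (3/4, 0) → Z = 15/2
  (6/127, 102/127) → Z = -246/127
  (0, 0) → Z = 0
  (0, 3/4) → Z = -9/4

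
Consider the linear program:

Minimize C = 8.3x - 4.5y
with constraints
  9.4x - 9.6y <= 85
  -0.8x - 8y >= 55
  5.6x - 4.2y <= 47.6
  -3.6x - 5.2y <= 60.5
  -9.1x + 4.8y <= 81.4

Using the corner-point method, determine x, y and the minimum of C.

x = -225/28, y = -85/14, minimum C = -315/8

Corner points and C = 8.3x - 4.5y:
  (475/259, -14625/2072) → C = 27815/592
  (-1735/1043, -43735/4172) → C = 39773/1192
  (-225/28, -85/14) → C = -315/8

The binding constraints are -0.8x - 8y = 55 and -3.6x - 5.2y = 60.5.
Solving simultaneously gives x = -225/28, y = -85/14.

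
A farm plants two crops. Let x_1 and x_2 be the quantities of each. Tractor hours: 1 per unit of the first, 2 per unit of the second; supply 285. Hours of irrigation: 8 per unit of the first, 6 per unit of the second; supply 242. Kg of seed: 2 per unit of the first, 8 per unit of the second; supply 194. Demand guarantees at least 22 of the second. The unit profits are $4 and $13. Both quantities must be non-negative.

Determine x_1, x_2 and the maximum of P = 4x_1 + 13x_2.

x_1 = 9, x_2 = 22, maximum P = 322

Extreme points and P = 4x_1 + 13x_2:
  (0, 97/4) → P = 1261/4
  (0, 22) → P = 286
  (9, 22) → P = 322

The binding constraints are 2x_1 + 8x_2 = 194 and x_2 = 22.
Solving simultaneously gives x_1 = 9, x_2 = 22.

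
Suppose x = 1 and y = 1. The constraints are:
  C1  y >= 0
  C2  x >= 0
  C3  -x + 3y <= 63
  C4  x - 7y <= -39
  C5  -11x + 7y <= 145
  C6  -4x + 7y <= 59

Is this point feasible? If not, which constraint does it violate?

not feasible — violates C4

Constraint C4: x - 7y = -6, which is not ≤ -39. All other constraints are satisfied.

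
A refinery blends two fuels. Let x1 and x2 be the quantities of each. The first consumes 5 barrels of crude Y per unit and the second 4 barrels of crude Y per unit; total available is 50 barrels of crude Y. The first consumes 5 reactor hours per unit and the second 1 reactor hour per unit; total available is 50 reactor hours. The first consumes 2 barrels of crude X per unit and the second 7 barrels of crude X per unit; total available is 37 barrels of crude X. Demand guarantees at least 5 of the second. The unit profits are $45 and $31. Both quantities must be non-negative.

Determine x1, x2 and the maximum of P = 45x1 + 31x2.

x1 = 1, x2 = 5, maximum P = 200

Feasible corners and P = 45x1 + 31x2:
  (0, 37/7) → P = 1147/7
  (0, 5) → P = 155
  (1, 5) → P = 200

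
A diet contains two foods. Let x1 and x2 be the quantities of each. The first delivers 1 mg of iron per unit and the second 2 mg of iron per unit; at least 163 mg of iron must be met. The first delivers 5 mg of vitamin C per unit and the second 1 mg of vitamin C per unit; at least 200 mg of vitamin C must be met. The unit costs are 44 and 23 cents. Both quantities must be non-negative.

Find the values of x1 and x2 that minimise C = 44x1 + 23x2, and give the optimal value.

x1 = 79/3, x2 = 205/3, minimum C = 8191/3

Vertices and C = 44x1 + 23x2:
  (0, 200) → C = 4600
  (163, 0) → C = 7172
  (79/3, 205/3) → C = 8191/3
The feasible region is unbounded (it extends along (0, 1), (1, 0)), but C strictly increases along every unbounded feasible direction, so there is no improving ray and the minimum is attained at a vertex.

At the optimal vertex, x1 + 2x2 = 163 and 5x1 + x2 = 200.
Solving simultaneously gives x1 = 79/3, x2 = 205/3.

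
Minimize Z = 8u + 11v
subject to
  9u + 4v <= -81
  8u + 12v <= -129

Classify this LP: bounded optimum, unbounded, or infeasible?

unbounded

From the feasible point (-6, -27/4), moving in the direction (-12, 8) keeps every constraint satisfied while Z decreases without bound.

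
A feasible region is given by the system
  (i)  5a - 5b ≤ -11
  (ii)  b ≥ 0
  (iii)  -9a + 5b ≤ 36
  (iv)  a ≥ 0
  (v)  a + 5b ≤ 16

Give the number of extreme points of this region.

3

The feasible vertices (each the meet of two boundaries and inside every other half-plane) are:
  (0, 11/5)
  (5/6, 91/30)
  (0, 16/5)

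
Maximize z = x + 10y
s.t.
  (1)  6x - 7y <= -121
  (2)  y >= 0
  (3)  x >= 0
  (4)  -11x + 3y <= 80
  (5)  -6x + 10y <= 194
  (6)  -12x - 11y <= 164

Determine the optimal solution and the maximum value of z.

x = 74/9, y = 73/3, maximum z = 2264/9

Vertices and z = x + 10y:
  (0, 121/7) → z = 1210/7
  (74/9, 73/3) → z = 2264/9
  (0, 97/5) → z = 194

The optimum lies where 6x - 7y = -121 and -6x + 10y = 194.
Solving simultaneously gives x = 74/9, y = 73/3.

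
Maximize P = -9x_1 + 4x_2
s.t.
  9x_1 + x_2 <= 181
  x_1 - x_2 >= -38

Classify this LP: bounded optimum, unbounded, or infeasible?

unbounded

From the feasible point (143/10, 523/10), moving in the direction (-1, -1) keeps every constraint satisfied while P increases without bound.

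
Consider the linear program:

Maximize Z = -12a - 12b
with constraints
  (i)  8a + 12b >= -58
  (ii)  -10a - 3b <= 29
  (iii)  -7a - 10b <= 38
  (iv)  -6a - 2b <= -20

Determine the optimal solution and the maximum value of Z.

a = 6, b = -8, maximum Z = 24

Vertices and Z = -12a - 12b:
  (31, -51/2) → Z = -66
  (-59, 187) → Z = -1536
  (6, -8) → Z = 24
The feasible region is unbounded (it extends along (3, -2), (-3, 10)), but Z strictly decreases along every unbounded feasible direction, so there is no improving ray and the maximum is attained at a vertex.

At the optimal vertex, -7a - 10b = 38 and -6a - 2b = -20.
Solving simultaneously gives a = 6, b = -8.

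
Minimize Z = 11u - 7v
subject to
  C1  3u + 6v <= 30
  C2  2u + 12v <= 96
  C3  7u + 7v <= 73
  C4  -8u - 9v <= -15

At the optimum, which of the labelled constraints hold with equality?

C1 and C4

Extreme points and Z = 11u - 7v:
  (76/7, -3/7) → Z = 857/7
  (-60/7, 65/7) → Z = -1115/7
  (552/7, -479/7) → Z = 9425/7

The minimum is at (-60/7, 65/7). Substituting into each constraint, equality holds for C1 and C4; the remaining constraints have slack.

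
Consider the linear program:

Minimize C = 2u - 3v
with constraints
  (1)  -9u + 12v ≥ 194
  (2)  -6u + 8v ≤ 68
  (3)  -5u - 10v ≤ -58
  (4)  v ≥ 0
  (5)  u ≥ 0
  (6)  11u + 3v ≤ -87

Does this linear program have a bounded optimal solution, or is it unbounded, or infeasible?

infeasible

Constraints -9u + 12v ≥ 194 and -6u + 8v ≤ 68 have parallel boundaries but demand opposite sides — no point can satisfy both, so the region is empty.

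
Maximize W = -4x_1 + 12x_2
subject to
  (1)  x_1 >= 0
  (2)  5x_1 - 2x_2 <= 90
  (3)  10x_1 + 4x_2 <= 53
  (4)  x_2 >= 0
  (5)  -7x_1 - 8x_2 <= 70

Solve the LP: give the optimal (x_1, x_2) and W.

x_1 = 0, x_2 = 53/4, maximum W = 159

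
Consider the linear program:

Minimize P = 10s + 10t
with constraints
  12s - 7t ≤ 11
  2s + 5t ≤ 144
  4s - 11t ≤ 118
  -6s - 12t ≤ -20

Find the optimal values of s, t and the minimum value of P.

Vertices and P = 10s + 10t:
  (1063/74, 853/37) → P = 13845/37
  (136/93, 29/31) → P = 2230/93
  (-814/3, 412/3) → P = -1340

At the optimal vertex, 2s + 5t = 144 and -6s - 12t = -20.
Solving simultaneously gives s = -814/3, t = 412/3.

s = -814/3, t = 412/3, minimum P = -1340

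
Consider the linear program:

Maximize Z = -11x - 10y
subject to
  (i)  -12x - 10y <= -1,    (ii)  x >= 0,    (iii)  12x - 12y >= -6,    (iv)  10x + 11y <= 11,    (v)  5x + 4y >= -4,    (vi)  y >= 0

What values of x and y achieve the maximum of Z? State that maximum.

x = 1/12, y = 0, maximum Z = -11/12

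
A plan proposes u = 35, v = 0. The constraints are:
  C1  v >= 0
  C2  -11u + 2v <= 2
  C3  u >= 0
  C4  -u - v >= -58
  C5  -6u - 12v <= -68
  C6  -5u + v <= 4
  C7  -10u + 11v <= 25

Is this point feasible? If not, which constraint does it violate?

C1: 0 ≥ 0 ✓
C2: -385 ≤ 2 ✓
C3: 35 ≥ 0 ✓
C4: -35 ≥ -58 ✓
C5: -210 ≤ -68 ✓
C6: -175 ≤ 4 ✓
C7: -350 ≤ 25 ✓

feasible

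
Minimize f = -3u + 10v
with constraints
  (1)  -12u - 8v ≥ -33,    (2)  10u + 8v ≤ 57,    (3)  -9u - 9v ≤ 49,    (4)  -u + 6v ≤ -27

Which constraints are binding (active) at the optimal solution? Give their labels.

Feasible corners and f = -3u + 10v:
  (689/36, -295/12) → f = -1213/4
  (207/40, -291/80) → f = -519/10
  (-17/21, -292/63) → f = -2767/63

The minimum is at (689/36, -295/12). Substituting into each constraint, equality holds for (1) and (3); the remaining constraints have slack.

(1) and (3)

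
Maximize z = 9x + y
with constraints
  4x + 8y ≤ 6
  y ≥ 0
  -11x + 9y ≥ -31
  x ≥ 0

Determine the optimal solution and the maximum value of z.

Corner points and z = 9x + y:
  (3/2, 0) → z = 27/2
  (0, 3/4) → z = 3/4
  (0, 0) → z = 0

At the optimal vertex, 4x + 8y = 6 and y = 0.
Solving simultaneously gives x = 3/2, y = 0.

x = 3/2, y = 0, maximum z = 27/2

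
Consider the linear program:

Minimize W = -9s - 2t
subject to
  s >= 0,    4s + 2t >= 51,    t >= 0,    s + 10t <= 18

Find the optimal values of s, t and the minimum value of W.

Feasible corners and W = -9s - 2t:
  (51/4, 0) → W = -459/4
  (237/19, 21/38) → W = -2154/19
  (18, 0) → W = -162

The optimum lies where t = 0 and s + 10t = 18.
Solving simultaneously gives s = 18, t = 0.

s = 18, t = 0, minimum W = -162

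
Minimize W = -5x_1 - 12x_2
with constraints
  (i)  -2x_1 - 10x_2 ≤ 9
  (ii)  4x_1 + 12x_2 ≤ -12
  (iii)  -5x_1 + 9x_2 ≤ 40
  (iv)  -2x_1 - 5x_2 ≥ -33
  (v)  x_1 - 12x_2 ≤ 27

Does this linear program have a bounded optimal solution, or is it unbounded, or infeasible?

bounded optimum

Feasible corners and W = -5x_1 - 12x_2:
  (-3/4, -3/4) → W = 51/4
  (-481/68, 35/68) → W = 1985/68
  (-49/8, 25/24) → W = 145/8
The feasible region has finitely many vertices and no improving ray; the minimum is 51/4 at (-3/4, -3/4).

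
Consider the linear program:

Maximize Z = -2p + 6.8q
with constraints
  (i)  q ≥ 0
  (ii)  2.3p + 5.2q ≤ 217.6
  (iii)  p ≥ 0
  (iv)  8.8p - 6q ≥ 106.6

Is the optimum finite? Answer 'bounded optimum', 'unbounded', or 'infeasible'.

bounded optimum

Corner points and Z = -2p + 6.8q:
  (2176/23, 0) → Z = -4352/23
  (533/44, 0) → Z = -533/22
  (46498/1489, 83485/2978) → Z = 190853/1489
The feasible region has finitely many vertices and no improving ray; the maximum is 190853/1489 at (46498/1489, 83485/2978).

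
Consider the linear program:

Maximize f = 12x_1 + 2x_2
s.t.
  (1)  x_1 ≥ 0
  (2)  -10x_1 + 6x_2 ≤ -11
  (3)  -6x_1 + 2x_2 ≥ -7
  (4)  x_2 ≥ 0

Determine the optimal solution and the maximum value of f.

x_1 = 5/4, x_2 = 1/4, maximum f = 31/2

Corner points and f = 12x_1 + 2x_2:
  (5/4, 1/4) → f = 31/2
  (11/10, 0) → f = 66/5
  (7/6, 0) → f = 14

The optimum lies where -10x_1 + 6x_2 = -11 and -6x_1 + 2x_2 = -7.
Solving simultaneously gives x_1 = 5/4, x_2 = 1/4.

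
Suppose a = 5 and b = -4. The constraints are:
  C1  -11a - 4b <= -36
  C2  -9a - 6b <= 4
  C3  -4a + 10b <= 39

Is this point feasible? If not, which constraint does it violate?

C1: -39 ≤ -36 ✓
C2: -21 ≤ 4 ✓
C3: -60 ≤ 39 ✓

feasible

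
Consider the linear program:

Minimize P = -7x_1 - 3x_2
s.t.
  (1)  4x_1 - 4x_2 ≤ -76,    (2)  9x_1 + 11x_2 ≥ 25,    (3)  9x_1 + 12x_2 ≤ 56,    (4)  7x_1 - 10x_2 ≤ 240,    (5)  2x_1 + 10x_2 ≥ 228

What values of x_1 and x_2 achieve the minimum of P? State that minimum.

x_1 = -1088/33, x_2 = 970/33, minimum P = 4706/33

The binding constraints are 9x_1 + 12x_2 = 56 and 2x_1 + 10x_2 = 228.
Solving simultaneously gives x_1 = -1088/33, x_2 = 970/33.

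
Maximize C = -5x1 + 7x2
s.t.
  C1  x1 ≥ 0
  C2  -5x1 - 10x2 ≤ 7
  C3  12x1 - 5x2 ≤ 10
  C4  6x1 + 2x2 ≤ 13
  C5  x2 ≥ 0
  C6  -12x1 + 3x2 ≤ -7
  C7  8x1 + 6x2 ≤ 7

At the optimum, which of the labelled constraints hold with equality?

C6 and C7

Vertices and C = -5x1 + 7x2:
  (5/6, 0) → C = -25/6
  (95/112, 1/28) → C = -447/112
  (7/12, 0) → C = -35/12
  (21/32, 7/24) → C = -119/96

The maximum is at (21/32, 7/24). Substituting into each constraint, equality holds for C6 and C7; the remaining constraints have slack.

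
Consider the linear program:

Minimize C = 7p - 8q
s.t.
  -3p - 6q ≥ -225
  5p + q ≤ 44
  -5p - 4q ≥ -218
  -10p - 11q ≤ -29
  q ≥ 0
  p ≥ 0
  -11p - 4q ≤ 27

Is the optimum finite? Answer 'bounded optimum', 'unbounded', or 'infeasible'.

Corner points and C = 7p - 8q:
  (13/9, 331/9) → C = -2557/9
  (0, 75/2) → C = -300
  (44/5, 0) → C = 308/5
  (29/10, 0) → C = 203/10
  (0, 29/11) → C = -232/11
The feasible region has finitely many vertices and no improving ray; the minimum is -300 at (0, 75/2).

bounded optimum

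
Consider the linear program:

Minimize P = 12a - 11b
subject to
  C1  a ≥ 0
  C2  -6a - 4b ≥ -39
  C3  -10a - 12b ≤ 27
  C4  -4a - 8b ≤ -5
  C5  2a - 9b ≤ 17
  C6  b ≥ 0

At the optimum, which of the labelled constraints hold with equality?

Vertices and P = 12a - 11b:
  (0, 39/4) → P = -429/4
  (0, 5/8) → P = -55/8
  (13/2, 0) → P = 78
  (5/4, 0) → P = 15

The minimum is at (0, 39/4). Substituting into each constraint, equality holds for C1 and C2; the remaining constraints have slack.

C1 and C2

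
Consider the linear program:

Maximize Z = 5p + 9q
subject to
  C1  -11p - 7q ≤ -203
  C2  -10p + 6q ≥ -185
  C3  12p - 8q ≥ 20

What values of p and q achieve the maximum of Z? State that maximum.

p = 170, q = 505/2, maximum Z = 6245/2

Extreme points and Z = 5p + 9q:
  (2513/136, -5/136) → Z = 1565/17
  (441/43, 554/43) → Z = 7191/43
  (170, 505/2) → Z = 6245/2

The optimum lies where -10p + 6q = -185 and 12p - 8q = 20.
Solving simultaneously gives p = 170, q = 505/2.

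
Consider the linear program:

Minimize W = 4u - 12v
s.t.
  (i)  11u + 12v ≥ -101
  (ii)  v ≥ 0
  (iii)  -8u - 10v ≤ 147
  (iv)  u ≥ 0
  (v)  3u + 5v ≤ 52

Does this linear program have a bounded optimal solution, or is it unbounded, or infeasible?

Feasible corners and W = 4u - 12v:
  (0, 0) → W = 0
  (52/3, 0) → W = 208/3
  (0, 52/5) → W = -624/5
The feasible region has finitely many vertices and no improving ray; the minimum is -624/5 at (0, 52/5).

bounded optimum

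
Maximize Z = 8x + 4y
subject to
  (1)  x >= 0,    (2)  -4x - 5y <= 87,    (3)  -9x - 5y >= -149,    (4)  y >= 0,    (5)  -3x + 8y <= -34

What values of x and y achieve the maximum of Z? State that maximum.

Vertices and Z = 8x + 4y:
  (149/9, 0) → Z = 1192/9
  (454/29, 47/29) → Z = 3820/29
  (34/3, 0) → Z = 272/3

x = 149/9, y = 0, maximum Z = 1192/9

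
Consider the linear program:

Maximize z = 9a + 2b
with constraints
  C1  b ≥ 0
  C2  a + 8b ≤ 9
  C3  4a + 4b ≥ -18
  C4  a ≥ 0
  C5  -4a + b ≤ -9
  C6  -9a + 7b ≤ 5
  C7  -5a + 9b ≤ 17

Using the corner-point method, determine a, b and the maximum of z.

a = 9, b = 0, maximum z = 81

Extreme points and z = 9a + 2b:
  (9, 0) → z = 81
  (9/4, 0) → z = 81/4
  (27/11, 9/11) → z = 261/11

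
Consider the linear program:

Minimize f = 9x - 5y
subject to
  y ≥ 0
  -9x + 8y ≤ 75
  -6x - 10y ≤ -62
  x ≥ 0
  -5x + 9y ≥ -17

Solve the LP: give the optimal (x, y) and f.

x = 0, y = 75/8, minimum f = -375/8

Corner points and f = 9x - 5y:
  (0, 75/8) → f = -375/8
  (0, 31/5) → f = -31
  (7, 2) → f = 53
The feasible region is unbounded (it extends along (9, 5), (8, 9)), but f strictly increases along every unbounded feasible direction, so there is no improving ray and the minimum is attained at a vertex.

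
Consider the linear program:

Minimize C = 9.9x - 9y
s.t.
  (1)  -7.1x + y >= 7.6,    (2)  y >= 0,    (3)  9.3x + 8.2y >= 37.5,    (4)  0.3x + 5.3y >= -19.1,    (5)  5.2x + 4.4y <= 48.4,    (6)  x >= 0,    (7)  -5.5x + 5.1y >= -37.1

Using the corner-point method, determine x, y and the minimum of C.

x = 0, y = 11, minimum C = -99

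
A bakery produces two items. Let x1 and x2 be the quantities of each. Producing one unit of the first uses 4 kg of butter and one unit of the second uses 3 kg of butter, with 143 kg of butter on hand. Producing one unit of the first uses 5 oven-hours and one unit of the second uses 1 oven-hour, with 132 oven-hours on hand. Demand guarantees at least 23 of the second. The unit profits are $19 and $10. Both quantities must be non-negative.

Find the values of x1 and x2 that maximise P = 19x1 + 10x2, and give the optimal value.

x1 = 37/2, x2 = 23, maximum P = 1163/2

Feasible corners and P = 19x1 + 10x2:
  (0, 143/3) → P = 1430/3
  (0, 23) → P = 230
  (37/2, 23) → P = 1163/2

The optimum lies where 4x1 + 3x2 = 143 and x2 = 23.
Solving simultaneously gives x1 = 37/2, x2 = 23.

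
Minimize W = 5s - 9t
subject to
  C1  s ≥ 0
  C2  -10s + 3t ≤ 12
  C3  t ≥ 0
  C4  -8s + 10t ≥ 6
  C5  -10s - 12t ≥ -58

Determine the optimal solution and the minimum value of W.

At the optimal vertex, -10s + 3t = 12 and -10s - 12t = -58.
Solving simultaneously gives s = 1/5, t = 14/3.

s = 1/5, t = 14/3, minimum W = -41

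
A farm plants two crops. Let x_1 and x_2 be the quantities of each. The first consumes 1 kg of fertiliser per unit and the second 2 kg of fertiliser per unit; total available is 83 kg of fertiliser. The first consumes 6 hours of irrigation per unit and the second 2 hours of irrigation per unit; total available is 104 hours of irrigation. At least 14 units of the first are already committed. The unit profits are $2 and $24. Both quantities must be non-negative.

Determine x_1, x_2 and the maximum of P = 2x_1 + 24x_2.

Vertices and P = 2x_1 + 24x_2:
  (52/3, 0) → P = 104/3
  (14, 0) → P = 28
  (14, 10) → P = 268

The binding constraints are 6x_1 + 2x_2 = 104 and x_1 = 14.
Solving simultaneously gives x_1 = 14, x_2 = 10.

x_1 = 14, x_2 = 10, maximum P = 268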